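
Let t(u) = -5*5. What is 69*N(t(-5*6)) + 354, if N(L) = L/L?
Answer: 423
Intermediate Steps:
t(u) = -25
N(L) = 1
69*N(t(-5*6)) + 354 = 69*1 + 354 = 69 + 354 = 423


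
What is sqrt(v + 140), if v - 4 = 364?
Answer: 2*sqrt(127) ≈ 22.539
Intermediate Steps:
v = 368 (v = 4 + 364 = 368)
sqrt(v + 140) = sqrt(368 + 140) = sqrt(508) = 2*sqrt(127)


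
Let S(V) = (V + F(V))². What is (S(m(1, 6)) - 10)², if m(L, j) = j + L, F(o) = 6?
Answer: 25281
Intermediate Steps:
m(L, j) = L + j
S(V) = (6 + V)² (S(V) = (V + 6)² = (6 + V)²)
(S(m(1, 6)) - 10)² = ((6 + (1 + 6))² - 10)² = ((6 + 7)² - 10)² = (13² - 10)² = (169 - 10)² = 159² = 25281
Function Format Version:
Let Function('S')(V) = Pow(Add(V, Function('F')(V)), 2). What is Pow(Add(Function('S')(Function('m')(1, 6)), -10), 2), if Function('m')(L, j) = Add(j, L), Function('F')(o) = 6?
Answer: 25281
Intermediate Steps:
Function('m')(L, j) = Add(L, j)
Function('S')(V) = Pow(Add(6, V), 2) (Function('S')(V) = Pow(Add(V, 6), 2) = Pow(Add(6, V), 2))
Pow(Add(Function('S')(Function('m')(1, 6)), -10), 2) = Pow(Add(Pow(Add(6, Add(1, 6)), 2), -10), 2) = Pow(Add(Pow(Add(6, 7), 2), -10), 2) = Pow(Add(Pow(13, 2), -10), 2) = Pow(Add(169, -10), 2) = Pow(159, 2) = 25281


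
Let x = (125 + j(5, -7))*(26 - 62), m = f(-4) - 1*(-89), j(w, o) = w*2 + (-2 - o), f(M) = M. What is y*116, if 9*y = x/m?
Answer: -12992/17 ≈ -764.24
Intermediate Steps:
j(w, o) = -2 - o + 2*w (j(w, o) = 2*w + (-2 - o) = -2 - o + 2*w)
m = 85 (m = -4 - 1*(-89) = -4 + 89 = 85)
x = -5040 (x = (125 + (-2 - 1*(-7) + 2*5))*(26 - 62) = (125 + (-2 + 7 + 10))*(-36) = (125 + 15)*(-36) = 140*(-36) = -5040)
y = -112/17 (y = (-5040/85)/9 = (-5040*1/85)/9 = (1/9)*(-1008/17) = -112/17 ≈ -6.5882)
y*116 = -112/17*116 = -12992/17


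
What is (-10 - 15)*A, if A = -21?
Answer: 525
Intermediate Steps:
(-10 - 15)*A = (-10 - 15)*(-21) = -25*(-21) = 525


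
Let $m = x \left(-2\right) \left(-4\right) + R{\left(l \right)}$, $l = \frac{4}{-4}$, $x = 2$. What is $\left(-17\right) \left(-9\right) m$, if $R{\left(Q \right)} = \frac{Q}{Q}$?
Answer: $2601$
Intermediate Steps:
$l = -1$ ($l = 4 \left(- \frac{1}{4}\right) = -1$)
$R{\left(Q \right)} = 1$
$m = 17$ ($m = 2 \left(-2\right) \left(-4\right) + 1 = \left(-4\right) \left(-4\right) + 1 = 16 + 1 = 17$)
$\left(-17\right) \left(-9\right) m = \left(-17\right) \left(-9\right) 17 = 153 \cdot 17 = 2601$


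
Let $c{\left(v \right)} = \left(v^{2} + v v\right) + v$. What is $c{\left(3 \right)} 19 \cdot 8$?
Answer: $3192$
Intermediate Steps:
$c{\left(v \right)} = v + 2 v^{2}$ ($c{\left(v \right)} = \left(v^{2} + v^{2}\right) + v = 2 v^{2} + v = v + 2 v^{2}$)
$c{\left(3 \right)} 19 \cdot 8 = 3 \left(1 + 2 \cdot 3\right) 19 \cdot 8 = 3 \left(1 + 6\right) 19 \cdot 8 = 3 \cdot 7 \cdot 19 \cdot 8 = 21 \cdot 19 \cdot 8 = 399 \cdot 8 = 3192$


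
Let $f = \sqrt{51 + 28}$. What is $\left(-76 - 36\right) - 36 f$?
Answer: $-112 - 36 \sqrt{79} \approx -431.98$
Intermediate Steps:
$f = \sqrt{79} \approx 8.8882$
$\left(-76 - 36\right) - 36 f = \left(-76 - 36\right) - 36 \sqrt{79} = -112 - 36 \sqrt{79}$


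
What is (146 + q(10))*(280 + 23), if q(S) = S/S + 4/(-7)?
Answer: 310575/7 ≈ 44368.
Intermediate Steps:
q(S) = 3/7 (q(S) = 1 + 4*(-⅐) = 1 - 4/7 = 3/7)
(146 + q(10))*(280 + 23) = (146 + 3/7)*(280 + 23) = (1025/7)*303 = 310575/7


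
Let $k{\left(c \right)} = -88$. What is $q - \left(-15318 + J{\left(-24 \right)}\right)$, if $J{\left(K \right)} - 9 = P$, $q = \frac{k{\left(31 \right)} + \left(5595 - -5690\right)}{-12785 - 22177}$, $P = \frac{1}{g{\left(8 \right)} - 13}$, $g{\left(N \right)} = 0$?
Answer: $\frac{6957921755}{454506} \approx 15309.0$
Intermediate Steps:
$P = - \frac{1}{13}$ ($P = \frac{1}{0 - 13} = \frac{1}{-13} = - \frac{1}{13} \approx -0.076923$)
$q = - \frac{11197}{34962}$ ($q = \frac{-88 + \left(5595 - -5690\right)}{-12785 - 22177} = \frac{-88 + \left(5595 + 5690\right)}{-34962} = \left(-88 + 11285\right) \left(- \frac{1}{34962}\right) = 11197 \left(- \frac{1}{34962}\right) = - \frac{11197}{34962} \approx -0.32026$)
$J{\left(K \right)} = \frac{116}{13}$ ($J{\left(K \right)} = 9 - \frac{1}{13} = \frac{116}{13}$)
$q - \left(-15318 + J{\left(-24 \right)}\right) = - \frac{11197}{34962} + \left(\left(7519 - -7799\right) - \frac{116}{13}\right) = - \frac{11197}{34962} + \left(\left(7519 + 7799\right) - \frac{116}{13}\right) = - \frac{11197}{34962} + \left(15318 - \frac{116}{13}\right) = - \frac{11197}{34962} + \frac{199018}{13} = \frac{6957921755}{454506}$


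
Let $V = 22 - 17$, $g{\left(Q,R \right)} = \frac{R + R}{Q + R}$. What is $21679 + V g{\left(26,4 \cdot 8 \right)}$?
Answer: $\frac{628851}{29} \approx 21685.0$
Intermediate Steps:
$g{\left(Q,R \right)} = \frac{2 R}{Q + R}$
$V = 5$ ($V = 22 - 17 = 5$)
$21679 + V g{\left(26,4 \cdot 8 \right)} = 21679 + 5 \frac{2 \cdot 4 \cdot 8}{26 + 4 \cdot 8} = 21679 + 5 \cdot 2 \cdot 32 \frac{1}{26 + 32} = 21679 + 5 \cdot 2 \cdot 32 \cdot \frac{1}{58} = 21679 + 5 \cdot \frac{32}{29} = 21679 + \frac{160}{29} = \frac{628851}{29}$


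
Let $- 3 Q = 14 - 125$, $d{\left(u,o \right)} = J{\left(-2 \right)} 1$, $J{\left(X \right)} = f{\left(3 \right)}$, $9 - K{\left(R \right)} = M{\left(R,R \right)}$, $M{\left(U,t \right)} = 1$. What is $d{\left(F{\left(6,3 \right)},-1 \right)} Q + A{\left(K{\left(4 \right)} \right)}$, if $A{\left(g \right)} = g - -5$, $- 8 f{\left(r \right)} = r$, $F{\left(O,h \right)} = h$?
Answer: $- \frac{7}{8} \approx -0.875$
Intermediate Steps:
$K{\left(R \right)} = 8$ ($K{\left(R \right)} = 9 - 1 = 8$)
$f{\left(r \right)} = - \frac{r}{8}$
$J{\left(X \right)} = - \frac{3}{8}$ ($J{\left(X \right)} = \left(- \frac{1}{8}\right) 3 = - \frac{3}{8}$)
$A{\left(g \right)} = 5 + g$ ($A{\left(g \right)} = g + 5 = 5 + g$)
$d{\left(u,o \right)} = - \frac{3}{8}$ ($d{\left(u,o \right)} = \left(- \frac{3}{8}\right) 1 = - \frac{3}{8}$)
$Q = 37$ ($Q = - \frac{14 - 125}{3} = \left(- \frac{1}{3}\right) \left(-111\right) = 37$)
$d{\left(F{\left(6,3 \right)},-1 \right)} Q + A{\left(K{\left(4 \right)} \right)} = \left(- \frac{3}{8}\right) 37 + \left(5 + 8\right) = - \frac{111}{8} + 13 = - \frac{7}{8}$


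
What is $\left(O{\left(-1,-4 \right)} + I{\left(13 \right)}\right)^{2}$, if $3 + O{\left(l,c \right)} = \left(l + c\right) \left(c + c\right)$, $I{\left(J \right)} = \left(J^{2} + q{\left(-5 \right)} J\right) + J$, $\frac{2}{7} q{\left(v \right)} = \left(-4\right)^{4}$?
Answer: $140825689$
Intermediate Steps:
$q{\left(v \right)} = 896$ ($q{\left(v \right)} = \frac{7 \left(-4\right)^{4}}{2} = \frac{7}{2} \cdot 256 = 896$)
$I{\left(J \right)} = J^{2} + 897 J$ ($I{\left(J \right)} = \left(J^{2} + 896 J\right) + J = J^{2} + 897 J$)
$O{\left(l,c \right)} = -3 + 2 c \left(c + l\right)$ ($O{\left(l,c \right)} = -3 + \left(l + c\right) \left(c + c\right) = -3 + \left(c + l\right) 2 c = -3 + 2 c \left(c + l\right)$)
$\left(O{\left(-1,-4 \right)} + I{\left(13 \right)}\right)^{2} = \left(\left(-3 + 2 \left(-4\right)^{2} + 2 \left(-4\right) \left(-1\right)\right) + 13 \left(897 + 13\right)\right)^{2} = \left(\left(-3 + 2 \cdot 16 + 8\right) + 13 \cdot 910\right)^{2} = \left(\left(-3 + 32 + 8\right) + 11830\right)^{2} = \left(37 + 11830\right)^{2} = 11867^{2} = 140825689$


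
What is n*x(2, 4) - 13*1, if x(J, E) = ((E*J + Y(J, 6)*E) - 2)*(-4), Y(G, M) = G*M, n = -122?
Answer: 26339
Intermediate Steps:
x(J, E) = 8 - 28*E*J (x(J, E) = ((E*J + (J*6)*E) - 2)*(-4) = ((E*J + (6*J)*E) - 2)*(-4) = ((E*J + 6*E*J) - 2)*(-4) = (7*E*J - 2)*(-4) = (-2 + 7*E*J)*(-4) = 8 - 28*E*J)
n*x(2, 4) - 13*1 = -122*(8 - 28*4*2) - 13*1 = -122*(8 - 224) - 13 = -122*(-216) - 13 = 26352 - 13 = 26339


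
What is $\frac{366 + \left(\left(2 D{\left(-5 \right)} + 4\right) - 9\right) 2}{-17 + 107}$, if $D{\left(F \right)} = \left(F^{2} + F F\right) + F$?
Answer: $\frac{268}{45} \approx 5.9556$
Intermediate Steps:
$D{\left(F \right)} = F + 2 F^{2}$ ($D{\left(F \right)} = \left(F^{2} + F^{2}\right) + F = 2 F^{2} + F = F + 2 F^{2}$)
$\frac{366 + \left(\left(2 D{\left(-5 \right)} + 4\right) - 9\right) 2}{-17 + 107} = \frac{366 + \left(\left(2 \left(- 5 \left(1 + 2 \left(-5\right)\right)\right) + 4\right) - 9\right) 2}{-17 + 107} = \frac{366 + \left(\left(2 \left(- 5 \left(1 - 10\right)\right) + 4\right) - 9\right) 2}{90} = \left(366 + \left(\left(2 \left(\left(-5\right) \left(-9\right)\right) + 4\right) - 9\right) 2\right) \frac{1}{90} = \left(366 + \left(\left(2 \cdot 45 + 4\right) - 9\right) 2\right) \frac{1}{90} = \left(366 + \left(\left(90 + 4\right) - 9\right) 2\right) \frac{1}{90} = \left(366 + \left(94 - 9\right) 2\right) \frac{1}{90} = \left(366 + 85 \cdot 2\right) \frac{1}{90} = \left(366 + 170\right) \frac{1}{90} = 536 \cdot \frac{1}{90} = \frac{268}{45}$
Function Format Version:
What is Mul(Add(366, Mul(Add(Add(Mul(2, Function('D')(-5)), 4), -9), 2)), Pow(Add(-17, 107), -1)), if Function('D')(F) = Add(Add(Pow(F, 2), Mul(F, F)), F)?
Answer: Rational(268, 45) ≈ 5.9556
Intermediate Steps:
Function('D')(F) = Add(F, Mul(2, Pow(F, 2))) (Function('D')(F) = Add(Add(Pow(F, 2), Pow(F, 2)), F) = Add(Mul(2, Pow(F, 2)), F) = Add(F, Mul(2, Pow(F, 2))))
Mul(Add(366, Mul(Add(Add(Mul(2, Function('D')(-5)), 4), -9), 2)), Pow(Add(-17, 107), -1)) = Mul(Add(366, Mul(Add(Add(Mul(2, Mul(-5, Add(1, Mul(2, -5)))), 4), -9), 2)), Pow(Add(-17, 107), -1)) = Mul(Add(366, Mul(Add(Add(Mul(2, Mul(-5, Add(1, -10))), 4), -9), 2)), Pow(90, -1)) = Mul(Add(366, Mul(Add(Add(Mul(2, Mul(-5, -9)), 4), -9), 2)), Rational(1, 90)) = Mul(Add(366, Mul(Add(Add(Mul(2, 45), 4), -9), 2)), Rational(1, 90)) = Mul(Add(366, Mul(Add(Add(90, 4), -9), 2)), Rational(1, 90)) = Mul(Add(366, Mul(Add(94, -9), 2)), Rational(1, 90)) = Mul(Add(366, Mul(85, 2)), Rational(1, 90)) = Mul(Add(366, 170), Rational(1, 90)) = Mul(536, Rational(1, 90)) = Rational(268, 45)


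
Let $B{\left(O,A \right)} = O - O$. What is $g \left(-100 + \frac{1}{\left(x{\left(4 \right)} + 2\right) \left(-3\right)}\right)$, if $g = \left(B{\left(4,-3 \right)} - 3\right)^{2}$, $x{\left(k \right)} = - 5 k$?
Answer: $- \frac{5399}{6} \approx -899.83$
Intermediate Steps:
$B{\left(O,A \right)} = 0$
$g = 9$ ($g = \left(0 - 3\right)^{2} = \left(-3\right)^{2} = 9$)
$g \left(-100 + \frac{1}{\left(x{\left(4 \right)} + 2\right) \left(-3\right)}\right) = 9 \left(-100 + \frac{1}{\left(\left(-5\right) 4 + 2\right) \left(-3\right)}\right) = 9 \left(-100 + \frac{1}{\left(-20 + 2\right) \left(-3\right)}\right) = 9 \left(-100 + \frac{1}{\left(-18\right) \left(-3\right)}\right) = 9 \left(-100 + \frac{1}{54}\right) = 9 \left(- \frac{5399}{54}\right) = - \frac{5399}{6}$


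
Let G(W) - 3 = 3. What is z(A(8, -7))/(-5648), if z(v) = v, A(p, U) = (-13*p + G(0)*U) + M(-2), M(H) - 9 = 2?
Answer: 135/5648 ≈ 0.023902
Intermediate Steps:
G(W) = 6 (G(W) = 3 + 3 = 6)
M(H) = 11 (M(H) = 9 + 2 = 11)
A(p, U) = 11 - 13*p + 6*U (A(p, U) = (-13*p + 6*U) + 11 = 11 - 13*p + 6*U)
z(A(8, -7))/(-5648) = (11 - 13*8 + 6*(-7))/(-5648) = (11 - 104 - 42)*(-1/5648) = -135*(-1/5648) = 135/5648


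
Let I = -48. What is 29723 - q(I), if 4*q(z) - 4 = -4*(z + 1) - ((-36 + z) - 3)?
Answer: 118613/4 ≈ 29653.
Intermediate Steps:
q(z) = 39/4 - 5*z/4 (q(z) = 1 + (-4*(z + 1) - ((-36 + z) - 3))/4 = 1 + (-4*(1 + z) - (-39 + z))/4 = 1 + ((-4 - 4*z) + (39 - z))/4 = 1 + (35 - 5*z)/4 = 1 + (35/4 - 5*z/4) = 39/4 - 5*z/4)
29723 - q(I) = 29723 - (39/4 - 5/4*(-48)) = 29723 - (39/4 + 60) = 29723 - 1*279/4 = 29723 - 279/4 = 118613/4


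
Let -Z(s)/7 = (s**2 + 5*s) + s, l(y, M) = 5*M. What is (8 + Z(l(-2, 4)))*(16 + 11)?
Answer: -98064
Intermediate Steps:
Z(s) = -42*s - 7*s**2 (Z(s) = -7*((s**2 + 5*s) + s) = -7*(s**2 + 6*s) = -42*s - 7*s**2)
(8 + Z(l(-2, 4)))*(16 + 11) = (8 - 7*5*4*(6 + 5*4))*(16 + 11) = (8 - 7*20*(6 + 20))*27 = (8 - 7*20*26)*27 = (8 - 3640)*27 = -3632*27 = -98064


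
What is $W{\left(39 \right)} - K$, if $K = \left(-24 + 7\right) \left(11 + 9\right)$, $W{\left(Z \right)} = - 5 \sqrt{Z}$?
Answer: $340 - 5 \sqrt{39} \approx 308.77$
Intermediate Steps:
$K = -340$ ($K = \left(-17\right) 20 = -340$)
$W{\left(39 \right)} - K = - 5 \sqrt{39} - -340 = - 5 \sqrt{39} + 340 = 340 - 5 \sqrt{39}$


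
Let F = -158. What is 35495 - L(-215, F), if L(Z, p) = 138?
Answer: 35357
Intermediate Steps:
35495 - L(-215, F) = 35495 - 1*138 = 35495 - 138 = 35357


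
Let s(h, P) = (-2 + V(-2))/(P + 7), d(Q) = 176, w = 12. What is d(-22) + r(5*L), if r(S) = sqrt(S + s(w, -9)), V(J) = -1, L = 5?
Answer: 176 + sqrt(106)/2 ≈ 181.15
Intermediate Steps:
s(h, P) = -3/(7 + P) (s(h, P) = (-2 - 1)/(P + 7) = -3/(7 + P))
r(S) = sqrt(3/2 + S) (r(S) = sqrt(S - 3/(7 - 9)) = sqrt(S - 3/(-2)) = sqrt(S - 3*(-1/2)) = sqrt(S + 3/2) = sqrt(3/2 + S))
d(-22) + r(5*L) = 176 + sqrt(6 + 4*(5*5))/2 = 176 + sqrt(6 + 4*25)/2 = 176 + sqrt(6 + 100)/2 = 176 + sqrt(106)/2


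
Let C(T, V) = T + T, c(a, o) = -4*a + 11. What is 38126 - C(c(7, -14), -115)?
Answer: 38160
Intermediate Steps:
c(a, o) = 11 - 4*a
C(T, V) = 2*T
38126 - C(c(7, -14), -115) = 38126 - 2*(11 - 4*7) = 38126 - 2*(11 - 28) = 38126 - 2*(-17) = 38126 - 1*(-34) = 38126 + 34 = 38160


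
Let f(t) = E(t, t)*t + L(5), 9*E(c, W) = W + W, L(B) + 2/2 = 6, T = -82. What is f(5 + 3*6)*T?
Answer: -90446/9 ≈ -10050.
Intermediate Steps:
L(B) = 5 (L(B) = -1 + 6 = 5)
E(c, W) = 2*W/9 (E(c, W) = (W + W)/9 = (2*W)/9 = 2*W/9)
f(t) = 5 + 2*t**2/9 (f(t) = (2*t/9)*t + 5 = 2*t**2/9 + 5 = 5 + 2*t**2/9)
f(5 + 3*6)*T = (5 + 2*(5 + 3*6)**2/9)*(-82) = (5 + 2*(5 + 18)**2/9)*(-82) = (5 + (2/9)*23**2)*(-82) = (5 + (2/9)*529)*(-82) = (5 + 1058/9)*(-82) = (1103/9)*(-82) = -90446/9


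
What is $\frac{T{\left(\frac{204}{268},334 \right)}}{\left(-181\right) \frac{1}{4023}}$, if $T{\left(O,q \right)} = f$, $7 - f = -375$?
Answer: $- \frac{1536786}{181} \approx -8490.5$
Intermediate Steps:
$f = 382$ ($f = 7 - -375 = 7 + 375 = 382$)
$T{\left(O,q \right)} = 382$
$\frac{T{\left(\frac{204}{268},334 \right)}}{\left(-181\right) \frac{1}{4023}} = \frac{382}{\left(-181\right) \frac{1}{4023}} = \frac{382}{- \frac{181}{4023}} = 382 \left(- \frac{4023}{181}\right) = - \frac{1536786}{181}$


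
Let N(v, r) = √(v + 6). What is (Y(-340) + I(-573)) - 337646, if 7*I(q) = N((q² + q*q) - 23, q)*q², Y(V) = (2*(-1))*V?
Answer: -336966 + 328329*√656641/7 ≈ 3.7671e+7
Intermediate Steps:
Y(V) = -2*V
N(v, r) = √(6 + v)
I(q) = q²*√(-17 + 2*q²)/7 (I(q) = (√(6 + ((q² + q*q) - 23))*q²)/7 = (√(6 + ((q² + q²) - 23))*q²)/7 = (√(6 + (2*q² - 23))*q²)/7 = (√(6 + (-23 + 2*q²))*q²)/7 = (√(-17 + 2*q²)*q²)/7 = (q²*√(-17 + 2*q²))/7 = q²*√(-17 + 2*q²)/7)
(Y(-340) + I(-573)) - 337646 = (-2*(-340) + (⅐)*(-573)²*√(-17 + 2*(-573)²)) - 337646 = (680 + (⅐)*328329*√(-17 + 2*328329)) - 337646 = (680 + (⅐)*328329*√(-17 + 656658)) - 337646 = (680 + (⅐)*328329*√656641) - 337646 = (680 + 328329*√656641/7) - 337646 = -336966 + 328329*√656641/7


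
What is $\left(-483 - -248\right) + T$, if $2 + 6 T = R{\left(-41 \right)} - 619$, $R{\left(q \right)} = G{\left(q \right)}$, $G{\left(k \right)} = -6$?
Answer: $- \frac{679}{2} \approx -339.5$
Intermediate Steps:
$R{\left(q \right)} = -6$
$T = - \frac{209}{2}$ ($T = - \frac{1}{3} + \frac{-6 - 619}{6} = - \frac{1}{3} + \frac{1}{6} \left(-625\right) = - \frac{1}{3} - \frac{625}{6} = - \frac{209}{2} \approx -104.5$)
$\left(-483 - -248\right) + T = \left(-483 - -248\right) - \frac{209}{2} = \left(-483 + 248\right) - \frac{209}{2} = -235 - \frac{209}{2} = - \frac{679}{2}$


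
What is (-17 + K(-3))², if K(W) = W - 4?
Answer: 576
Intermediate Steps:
K(W) = -4 + W
(-17 + K(-3))² = (-17 + (-4 - 3))² = (-17 - 7)² = (-24)² = 576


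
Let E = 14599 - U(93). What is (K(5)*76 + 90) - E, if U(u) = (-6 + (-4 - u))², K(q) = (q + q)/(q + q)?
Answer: -3824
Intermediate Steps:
K(q) = 1 (K(q) = (2*q)/((2*q)) = (2*q)*(1/(2*q)) = 1)
U(u) = (-10 - u)²
E = 3990 (E = 14599 - (10 + 93)² = 14599 - 1*103² = 14599 - 1*10609 = 14599 - 10609 = 3990)
(K(5)*76 + 90) - E = (1*76 + 90) - 1*3990 = (76 + 90) - 3990 = 166 - 3990 = -3824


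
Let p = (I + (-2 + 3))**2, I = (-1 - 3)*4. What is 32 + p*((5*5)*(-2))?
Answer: -11218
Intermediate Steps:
I = -16 (I = -4*4 = -16)
p = 225 (p = (-16 + (-2 + 3))**2 = (-16 + 1)**2 = (-15)**2 = 225)
32 + p*((5*5)*(-2)) = 32 + 225*((5*5)*(-2)) = 32 + 225*(25*(-2)) = 32 + 225*(-50) = 32 - 11250 = -11218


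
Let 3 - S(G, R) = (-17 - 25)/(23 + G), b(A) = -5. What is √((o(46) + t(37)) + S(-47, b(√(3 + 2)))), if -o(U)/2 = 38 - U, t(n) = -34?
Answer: I*√67/2 ≈ 4.0927*I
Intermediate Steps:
S(G, R) = 3 + 42/(23 + G) (S(G, R) = 3 - (-17 - 25)/(23 + G) = 3 - (-42)/(23 + G) = 3 + 42/(23 + G))
o(U) = -76 + 2*U (o(U) = -2*(38 - U) = -76 + 2*U)
√((o(46) + t(37)) + S(-47, b(√(3 + 2)))) = √(((-76 + 2*46) - 34) + 3*(37 - 47)/(23 - 47)) = √(((-76 + 92) - 34) + 3*(-10)/(-24)) = √((16 - 34) + 3*(-1/24)*(-10)) = √(-18 + 5/4) = √(-67/4) = I*√67/2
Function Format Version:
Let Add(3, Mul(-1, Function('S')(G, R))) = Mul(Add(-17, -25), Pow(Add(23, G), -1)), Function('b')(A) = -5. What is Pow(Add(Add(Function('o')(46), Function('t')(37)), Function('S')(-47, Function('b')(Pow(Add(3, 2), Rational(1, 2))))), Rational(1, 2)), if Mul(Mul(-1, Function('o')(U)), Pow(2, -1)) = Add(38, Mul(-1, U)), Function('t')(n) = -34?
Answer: Mul(Rational(1, 2), I, Pow(67, Rational(1, 2))) ≈ Mul(4.0927, I)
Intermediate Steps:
Function('S')(G, R) = Add(3, Mul(42, Pow(Add(23, G), -1))) (Function('S')(G, R) = Add(3, Mul(-1, Mul(Add(-17, -25), Pow(Add(23, G), -1)))) = Add(3, Mul(-1, Mul(-42, Pow(Add(23, G), -1)))) = Add(3, Mul(42, Pow(Add(23, G), -1))))
Function('o')(U) = Add(-76, Mul(2, U)) (Function('o')(U) = Mul(-2, Add(38, Mul(-1, U))) = Add(-76, Mul(2, U)))
Pow(Add(Add(Function('o')(46), Function('t')(37)), Function('S')(-47, Function('b')(Pow(Add(3, 2), Rational(1, 2))))), Rational(1, 2)) = Pow(Add(Add(Add(-76, Mul(2, 46)), -34), Mul(3, Pow(Add(23, -47), -1), Add(37, -47))), Rational(1, 2)) = Pow(Add(Add(Add(-76, 92), -34), Mul(3, Pow(-24, -1), -10)), Rational(1, 2)) = Pow(Add(Add(16, -34), Mul(3, Rational(-1, 24), -10)), Rational(1, 2)) = Pow(Add(-18, Rational(5, 4)), Rational(1, 2)) = Pow(Rational(-67, 4), Rational(1, 2)) = Mul(Rational(1, 2), I, Pow(67, Rational(1, 2)))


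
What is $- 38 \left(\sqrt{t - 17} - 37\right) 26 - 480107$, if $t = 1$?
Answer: $-443551 - 3952 i \approx -4.4355 \cdot 10^{5} - 3952.0 i$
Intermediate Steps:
$- 38 \left(\sqrt{t - 17} - 37\right) 26 - 480107 = - 38 \left(\sqrt{1 - 17} - 37\right) 26 - 480107 = - 38 \left(\sqrt{-16} - 37\right) 26 - 480107 = - 38 \left(4 i - 37\right) 26 - 480107 = - 38 \left(-37 + 4 i\right) 26 - 480107 = \left(1406 - 152 i\right) 26 - 480107 = \left(36556 - 3952 i\right) - 480107 = -443551 - 3952 i$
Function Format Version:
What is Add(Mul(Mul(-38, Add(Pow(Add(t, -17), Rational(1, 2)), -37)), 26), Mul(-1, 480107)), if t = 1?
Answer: Add(-443551, Mul(-3952, I)) ≈ Add(-4.4355e+5, Mul(-3952.0, I))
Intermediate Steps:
Add(Mul(Mul(-38, Add(Pow(Add(t, -17), Rational(1, 2)), -37)), 26), Mul(-1, 480107)) = Add(Mul(Mul(-38, Add(Pow(Add(1, -17), Rational(1, 2)), -37)), 26), Mul(-1, 480107)) = Add(Mul(Mul(-38, Add(Pow(-16, Rational(1, 2)), -37)), 26), -480107) = Add(Mul(Mul(-38, Add(Mul(4, I), -37)), 26), -480107) = Add(Mul(Mul(-38, Add(-37, Mul(4, I))), 26), -480107) = Add(Mul(Add(1406, Mul(-152, I)), 26), -480107) = Add(Add(36556, Mul(-3952, I)), -480107) = Add(-443551, Mul(-3952, I))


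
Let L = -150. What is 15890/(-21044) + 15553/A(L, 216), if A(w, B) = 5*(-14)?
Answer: -41051204/184135 ≈ -222.94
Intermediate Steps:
A(w, B) = -70
15890/(-21044) + 15553/A(L, 216) = 15890/(-21044) + 15553/(-70) = 15890*(-1/21044) + 15553*(-1/70) = -7945/10522 - 15553/70 = -41051204/184135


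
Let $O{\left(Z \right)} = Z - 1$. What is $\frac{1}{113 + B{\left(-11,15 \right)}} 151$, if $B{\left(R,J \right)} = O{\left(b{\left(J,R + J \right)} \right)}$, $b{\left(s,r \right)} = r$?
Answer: $\frac{151}{116} \approx 1.3017$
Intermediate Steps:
$O{\left(Z \right)} = -1 + Z$
$B{\left(R,J \right)} = -1 + J + R$ ($B{\left(R,J \right)} = -1 + \left(R + J\right) = -1 + \left(J + R\right) = -1 + J + R$)
$\frac{1}{113 + B{\left(-11,15 \right)}} 151 = \frac{1}{113 - -3} \cdot 151 = \frac{1}{113 + 3} \cdot 151 = \frac{1}{116} \cdot 151 = \frac{151}{116}$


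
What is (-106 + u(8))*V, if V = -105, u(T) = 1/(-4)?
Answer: 44625/4 ≈ 11156.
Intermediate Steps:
u(T) = -¼
(-106 + u(8))*V = (-106 - ¼)*(-105) = -425/4*(-105) = 44625/4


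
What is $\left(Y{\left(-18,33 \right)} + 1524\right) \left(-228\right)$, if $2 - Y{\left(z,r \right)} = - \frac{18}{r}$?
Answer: $- \frac{3828576}{11} \approx -3.4805 \cdot 10^{5}$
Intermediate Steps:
$Y{\left(z,r \right)} = 2 + \frac{18}{r}$ ($Y{\left(z,r \right)} = 2 - - \frac{18}{r} = 2 + \frac{18}{r}$)
$\left(Y{\left(-18,33 \right)} + 1524\right) \left(-228\right) = \left(\left(2 + \frac{18}{33}\right) + 1524\right) \left(-228\right) = \left(\left(2 + 18 \cdot \frac{1}{33}\right) + 1524\right) \left(-228\right) = \left(\left(2 + \frac{6}{11}\right) + 1524\right) \left(-228\right) = \left(\frac{28}{11} + 1524\right) \left(-228\right) = \frac{16792}{11} \left(-228\right) = - \frac{3828576}{11}$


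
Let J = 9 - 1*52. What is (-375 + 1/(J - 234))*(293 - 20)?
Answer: -28358148/277 ≈ -1.0238e+5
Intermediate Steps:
J = -43 (J = 9 - 52 = -43)
(-375 + 1/(J - 234))*(293 - 20) = (-375 + 1/(-43 - 234))*(293 - 20) = (-375 + 1/(-277))*273 = (-375 - 1/277)*273 = -103876/277*273 = -28358148/277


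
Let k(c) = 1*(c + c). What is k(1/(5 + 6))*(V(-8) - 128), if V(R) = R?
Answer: -272/11 ≈ -24.727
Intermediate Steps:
k(c) = 2*c (k(c) = 1*(2*c) = 2*c)
k(1/(5 + 6))*(V(-8) - 128) = (2/(5 + 6))*(-8 - 128) = (2/11)*(-136) = -272/11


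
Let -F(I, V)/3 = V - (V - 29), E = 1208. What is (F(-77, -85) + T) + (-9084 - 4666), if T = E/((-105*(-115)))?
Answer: -167080567/12075 ≈ -13837.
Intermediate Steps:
T = 1208/12075 (T = 1208/((-105*(-115))) = 1208/12075 ≈ 0.10004)
F(I, V) = -87 (F(I, V) = -3*(V - (V - 29)) = -3*(V - (-29 + V)) = -3*(V + (29 - V)) = -3*29 = -87)
(F(-77, -85) + T) + (-9084 - 4666) = (-87 + 1208/12075) + (-9084 - 4666) = -1049317/12075 - 13750 = -167080567/12075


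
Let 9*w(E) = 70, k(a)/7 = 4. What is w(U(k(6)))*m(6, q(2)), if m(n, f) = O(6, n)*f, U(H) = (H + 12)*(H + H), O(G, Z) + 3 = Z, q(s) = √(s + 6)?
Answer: 140*√2/3 ≈ 65.997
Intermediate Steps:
q(s) = √(6 + s)
O(G, Z) = -3 + Z
k(a) = 28 (k(a) = 7*4 = 28)
U(H) = 2*H*(12 + H) (U(H) = (12 + H)*(2*H) = 2*H*(12 + H))
m(n, f) = f*(-3 + n) (m(n, f) = (-3 + n)*f = f*(-3 + n))
w(E) = 70/9 (w(E) = (⅑)*70 = 70/9)
w(U(k(6)))*m(6, q(2)) = 70*(√(6 + 2)*(-3 + 6))/9 = 70*(√8*3)/9 = 70*((2*√2)*3)/9 = 70*(6*√2)/9 = 140*√2/3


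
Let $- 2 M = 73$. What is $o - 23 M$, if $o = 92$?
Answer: $\frac{1863}{2} \approx 931.5$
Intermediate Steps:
$M = - \frac{73}{2}$ ($M = \left(- \frac{1}{2}\right) 73 = - \frac{73}{2} \approx -36.5$)
$o - 23 M = 92 - - \frac{1679}{2} = 92 + \frac{1679}{2} = \frac{1863}{2}$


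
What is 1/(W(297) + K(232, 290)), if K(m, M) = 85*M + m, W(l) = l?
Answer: 1/25179 ≈ 3.9716e-5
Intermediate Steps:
K(m, M) = m + 85*M
1/(W(297) + K(232, 290)) = 1/(297 + (232 + 85*290)) = 1/(297 + (232 + 24650)) = 1/(297 + 24882) = 1/25179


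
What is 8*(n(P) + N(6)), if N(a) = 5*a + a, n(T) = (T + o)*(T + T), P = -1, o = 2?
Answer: 272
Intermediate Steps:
n(T) = 2*T*(2 + T) (n(T) = (T + 2)*(T + T) = (2 + T)*(2*T) = 2*T*(2 + T))
N(a) = 6*a
8*(n(P) + N(6)) = 8*(2*(-1)*(2 - 1) + 6*6) = 8*(2*(-1)*1 + 36) = 8*(-2 + 36) = 8*34 = 272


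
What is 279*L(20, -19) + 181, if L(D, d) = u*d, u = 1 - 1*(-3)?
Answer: -21023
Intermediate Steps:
u = 4 (u = 1 + 3 = 4)
L(D, d) = 4*d
279*L(20, -19) + 181 = 279*(4*(-19)) + 181 = 279*(-76) + 181 = -21204 + 181 = -21023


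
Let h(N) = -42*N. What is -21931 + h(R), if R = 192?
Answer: -29995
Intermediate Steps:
-21931 + h(R) = -21931 - 42*192 = -21931 - 8064 = -29995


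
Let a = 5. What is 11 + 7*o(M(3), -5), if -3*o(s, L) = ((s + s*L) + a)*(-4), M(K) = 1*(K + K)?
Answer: -499/3 ≈ -166.33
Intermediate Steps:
M(K) = 2*K (M(K) = 1*(2*K) = 2*K)
o(s, L) = 20/3 + 4*s/3 + 4*L*s/3 (o(s, L) = -((s + s*L) + 5)*(-4)/3 = -((s + L*s) + 5)*(-4)/3 = -(5 + s + L*s)*(-4)/3 = -(-20 - 4*s - 4*L*s)/3 = 20/3 + 4*s/3 + 4*L*s/3)
11 + 7*o(M(3), -5) = 11 + 7*(20/3 + 4*(2*3)/3 + (4/3)*(-5)*(2*3)) = 11 + 7*(20/3 + (4/3)*6 + (4/3)*(-5)*6) = 11 + 7*(20/3 + 8 - 40) = 11 + 7*(-76/3) = 11 - 532/3 = -499/3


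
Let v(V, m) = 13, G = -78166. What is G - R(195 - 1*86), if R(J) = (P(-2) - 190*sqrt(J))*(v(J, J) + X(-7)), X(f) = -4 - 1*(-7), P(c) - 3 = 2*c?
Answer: -78150 + 3040*sqrt(109) ≈ -46412.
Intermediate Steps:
P(c) = 3 + 2*c
X(f) = 3 (X(f) = -4 + 7 = 3)
R(J) = -16 - 3040*sqrt(J) (R(J) = ((3 + 2*(-2)) - 190*sqrt(J))*(13 + 3) = ((3 - 4) - 190*sqrt(J))*16 = (-1 - 190*sqrt(J))*16 = -16 - 3040*sqrt(J))
G - R(195 - 1*86) = -78166 - (-16 - 3040*sqrt(195 - 1*86)) = -78166 - (-16 - 3040*sqrt(195 - 86)) = -78166 - (-16 - 3040*sqrt(109)) = -78166 + (16 + 3040*sqrt(109)) = -78150 + 3040*sqrt(109)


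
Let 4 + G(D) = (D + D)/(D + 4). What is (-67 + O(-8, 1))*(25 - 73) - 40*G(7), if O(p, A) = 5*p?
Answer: 57696/11 ≈ 5245.1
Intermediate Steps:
G(D) = -4 + 2*D/(4 + D) (G(D) = -4 + (D + D)/(D + 4) = -4 + (2*D)/(4 + D) = -4 + 2*D/(4 + D))
(-67 + O(-8, 1))*(25 - 73) - 40*G(7) = (-67 + 5*(-8))*(25 - 73) - 80*(-8 - 1*7)/(4 + 7) = (-67 - 40)*(-48) - 80*(-8 - 7)/11 = -107*(-48) - 80*(-15)/11 = 5136 - 40*(-30/11) = 5136 + 1200/11 = 57696/11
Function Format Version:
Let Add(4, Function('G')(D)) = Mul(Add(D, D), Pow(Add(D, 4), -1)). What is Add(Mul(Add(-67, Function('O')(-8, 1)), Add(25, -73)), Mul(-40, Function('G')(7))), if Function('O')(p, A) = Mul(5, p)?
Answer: Rational(57696, 11) ≈ 5245.1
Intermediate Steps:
Function('G')(D) = Add(-4, Mul(2, D, Pow(Add(4, D), -1))) (Function('G')(D) = Add(-4, Mul(Add(D, D), Pow(Add(D, 4), -1))) = Add(-4, Mul(Mul(2, D), Pow(Add(4, D), -1))) = Add(-4, Mul(2, D, Pow(Add(4, D), -1))))
Add(Mul(Add(-67, Function('O')(-8, 1)), Add(25, -73)), Mul(-40, Function('G')(7))) = Add(Mul(Add(-67, Mul(5, -8)), Add(25, -73)), Mul(-40, Mul(2, Pow(Add(4, 7), -1), Add(-8, Mul(-1, 7))))) = Add(Mul(Add(-67, -40), -48), Mul(-40, Mul(2, Pow(11, -1), Add(-8, -7)))) = Add(Mul(-107, -48), Mul(-40, Mul(2, Rational(1, 11), -15))) = Add(5136, Mul(-40, Rational(-30, 11))) = Add(5136, Rational(1200, 11)) = Rational(57696, 11)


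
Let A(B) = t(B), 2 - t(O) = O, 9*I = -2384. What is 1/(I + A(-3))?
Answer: -9/2339 ≈ -0.0038478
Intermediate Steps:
I = -2384/9 (I = (1/9)*(-2384) = -2384/9 ≈ -264.89)
t(O) = 2 - O
A(B) = 2 - B
1/(I + A(-3)) = 1/(-2384/9 + (2 - 1*(-3))) = 1/(-2384/9 + (2 + 3)) = 1/(-2384/9 + 5) = 1/(-2339/9) = -9/2339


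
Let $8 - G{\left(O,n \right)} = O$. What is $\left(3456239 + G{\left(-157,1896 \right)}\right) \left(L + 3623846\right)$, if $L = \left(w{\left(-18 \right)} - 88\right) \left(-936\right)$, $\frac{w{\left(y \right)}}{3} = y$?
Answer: $12984873378232$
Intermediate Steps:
$G{\left(O,n \right)} = 8 - O$
$w{\left(y \right)} = 3 y$
$L = 132912$ ($L = \left(3 \left(-18\right) - 88\right) \left(-936\right) = \left(-54 - 88\right) \left(-936\right) = \left(-142\right) \left(-936\right) = 132912$)
$\left(3456239 + G{\left(-157,1896 \right)}\right) \left(L + 3623846\right) = \left(3456239 + \left(8 - -157\right)\right) \left(132912 + 3623846\right) = \left(3456239 + \left(8 + 157\right)\right) 3756758 = \left(3456239 + 165\right) 3756758 = 3456404 \cdot 3756758 = 12984873378232$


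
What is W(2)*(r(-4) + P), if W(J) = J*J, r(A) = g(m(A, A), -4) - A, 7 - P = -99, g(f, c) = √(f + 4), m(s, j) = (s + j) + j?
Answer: 440 + 8*I*√2 ≈ 440.0 + 11.314*I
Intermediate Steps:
m(s, j) = s + 2*j (m(s, j) = (j + s) + j = s + 2*j)
g(f, c) = √(4 + f)
P = 106 (P = 7 - 1*(-99) = 7 + 99 = 106)
r(A) = √(4 + 3*A) - A (r(A) = √(4 + (A + 2*A)) - A = √(4 + 3*A) - A)
W(J) = J²
W(2)*(r(-4) + P) = 2²*((√(4 + 3*(-4)) - 1*(-4)) + 106) = 4*((√(4 - 12) + 4) + 106) = 4*((√(-8) + 4) + 106) = 4*((2*I*√2 + 4) + 106) = 4*((4 + 2*I*√2) + 106) = 4*(110 + 2*I*√2) = 440 + 8*I*√2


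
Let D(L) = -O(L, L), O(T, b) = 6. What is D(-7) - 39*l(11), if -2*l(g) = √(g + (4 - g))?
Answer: 33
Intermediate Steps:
l(g) = -1 (l(g) = -√(g + (4 - g))/2 = -√4/2 = -½*2 = -1)
D(L) = -6 (D(L) = -1*6 = -6)
D(-7) - 39*l(11) = -6 - 39*(-1) = -6 + 39 = 33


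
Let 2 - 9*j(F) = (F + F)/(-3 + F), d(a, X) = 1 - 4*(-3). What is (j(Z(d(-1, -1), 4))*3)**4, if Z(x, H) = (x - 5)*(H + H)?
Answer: 16/13845841 ≈ 1.1556e-6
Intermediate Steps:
d(a, X) = 13 (d(a, X) = 1 + 12 = 13)
Z(x, H) = 2*H*(-5 + x) (Z(x, H) = (-5 + x)*(2*H) = 2*H*(-5 + x))
j(F) = 2/9 - 2*F/(9*(-3 + F)) (j(F) = 2/9 - (F + F)/(9*(-3 + F)) = 2/9 - 2*F/(9*(-3 + F)))
(j(Z(d(-1, -1), 4))*3)**4 = (-2/(-9 + 3*(2*4*(-5 + 13)))*3)**4 = (-2/(-9 + 3*(2*4*8))*3)**4 = (-2/(-9 + 3*64)*3)**4 = (-2/(-9 + 192)*3)**4 = (-2/183*3)**4 = (-2/61)**4 = 16/13845841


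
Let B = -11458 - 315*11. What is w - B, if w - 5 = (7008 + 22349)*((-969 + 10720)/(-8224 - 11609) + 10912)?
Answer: 6353384108389/19833 ≈ 3.2034e+8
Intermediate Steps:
B = -14923 (B = -11458 - 1*3465 = -11458 - 3465 = -14923)
w = 6353088140530/19833 (w = 5 + (7008 + 22349)*((-969 + 10720)/(-8224 - 11609) + 10912) = 5 + 29357*(9751/(-19833) + 10912) = 5 + 29357*(9751*(-1/19833) + 10912) = 5 + 29357*(-9751/19833 + 10912) = 5 + 29357*(216407945/19833) = 5 + 6353088041365/19833 = 6353088140530/19833 ≈ 3.2033e+8)
w - B = 6353088140530/19833 - 1*(-14923) = 6353088140530/19833 + 14923 = 6353384108389/19833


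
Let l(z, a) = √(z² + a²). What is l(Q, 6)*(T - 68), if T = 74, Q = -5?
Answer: 6*√61 ≈ 46.862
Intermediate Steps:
l(z, a) = √(a² + z²)
l(Q, 6)*(T - 68) = √(6² + (-5)²)*(74 - 68) = √(36 + 25)*6 = √61*6 = 6*√61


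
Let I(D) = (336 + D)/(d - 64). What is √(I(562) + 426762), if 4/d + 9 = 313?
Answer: √10092064065954/4863 ≈ 653.26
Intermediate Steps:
d = 1/76 (d = 4/(-9 + 313) = 4/304 = 4*(1/304) = 1/76 ≈ 0.013158)
I(D) = -8512/1621 - 76*D/4863 (I(D) = (336 + D)/(1/76 - 64) = (336 + D)/(-4863/76) = (336 + D)*(-76/4863) = -8512/1621 - 76*D/4863)
√(I(562) + 426762) = √((-8512/1621 - 76/4863*562) + 426762) = √((-8512/1621 - 42712/4863) + 426762) = √(-68248/4863 + 426762) = √(2075275358/4863) = √10092064065954/4863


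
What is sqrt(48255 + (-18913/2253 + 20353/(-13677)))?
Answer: 17*sqrt(1956926806109205)/3423809 ≈ 219.65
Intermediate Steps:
sqrt(48255 + (-18913/2253 + 20353/(-13677))) = sqrt(48255 + (-18913*1/2253 + 20353*(-1/13677))) = sqrt(48255 + (-18913/2253 - 20353/13677)) = sqrt(48255 - 33836490/3423809) = sqrt(165182066805/3423809) = 17*sqrt(1956926806109205)/3423809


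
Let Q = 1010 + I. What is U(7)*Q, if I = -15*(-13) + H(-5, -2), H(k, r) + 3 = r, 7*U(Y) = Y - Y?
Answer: 0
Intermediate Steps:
U(Y) = 0 (U(Y) = (Y - Y)/7 = (⅐)*0 = 0)
H(k, r) = -3 + r
I = 190 (I = -15*(-13) + (-3 - 2) = 195 - 5 = 190)
Q = 1200 (Q = 1010 + 190 = 1200)
U(7)*Q = 0*1200 = 0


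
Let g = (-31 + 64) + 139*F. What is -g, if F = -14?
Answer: 1913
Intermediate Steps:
g = -1913 (g = (-31 + 64) + 139*(-14) = 33 - 1946 = -1913)
-g = -1*(-1913) = 1913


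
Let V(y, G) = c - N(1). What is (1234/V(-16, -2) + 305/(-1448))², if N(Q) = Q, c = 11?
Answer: 795469555881/52417600 ≈ 15176.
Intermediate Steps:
V(y, G) = 10 (V(y, G) = 11 - 1*1 = 11 - 1 = 10)
(1234/V(-16, -2) + 305/(-1448))² = (1234/10 + 305/(-1448))² = (1234*(⅒) + 305*(-1/1448))² = (617/5 - 305/1448)² = (891891/7240)² = 795469555881/52417600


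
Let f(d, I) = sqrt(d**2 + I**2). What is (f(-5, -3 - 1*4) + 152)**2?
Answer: (152 + sqrt(74))**2 ≈ 25793.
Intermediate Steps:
f(d, I) = sqrt(I**2 + d**2)
(f(-5, -3 - 1*4) + 152)**2 = (sqrt((-3 - 1*4)**2 + (-5)**2) + 152)**2 = (sqrt((-3 - 4)**2 + 25) + 152)**2 = (sqrt((-7)**2 + 25) + 152)**2 = (sqrt(49 + 25) + 152)**2 = (sqrt(74) + 152)**2 = (152 + sqrt(74))**2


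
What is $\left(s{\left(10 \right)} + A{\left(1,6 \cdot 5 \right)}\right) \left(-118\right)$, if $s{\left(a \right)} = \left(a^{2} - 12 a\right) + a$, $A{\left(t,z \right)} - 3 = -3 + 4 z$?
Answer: $-12980$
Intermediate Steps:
$A{\left(t,z \right)} = 4 z$ ($A{\left(t,z \right)} = 3 + \left(-3 + 4 z\right) = 4 z$)
$s{\left(a \right)} = a^{2} - 11 a$
$\left(s{\left(10 \right)} + A{\left(1,6 \cdot 5 \right)}\right) \left(-118\right) = \left(10 \left(-11 + 10\right) + 4 \cdot 6 \cdot 5\right) \left(-118\right) = \left(10 \left(-1\right) + 4 \cdot 30\right) \left(-118\right) = \left(-10 + 120\right) \left(-118\right) = 110 \left(-118\right) = -12980$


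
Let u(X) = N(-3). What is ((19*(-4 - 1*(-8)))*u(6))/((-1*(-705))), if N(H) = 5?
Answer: 76/141 ≈ 0.53901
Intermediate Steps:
u(X) = 5
((19*(-4 - 1*(-8)))*u(6))/((-1*(-705))) = ((19*(-4 - 1*(-8)))*5)/((-1*(-705))) = ((19*(-4 + 8))*5)/705 = ((19*4)*5)*(1/705) = (76*5)*(1/705) = 380*(1/705) = 76/141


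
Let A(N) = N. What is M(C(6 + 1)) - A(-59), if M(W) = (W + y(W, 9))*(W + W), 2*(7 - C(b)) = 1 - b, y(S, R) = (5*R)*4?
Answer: 3859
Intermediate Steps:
y(S, R) = 20*R
C(b) = 13/2 + b/2 (C(b) = 7 - (1 - b)/2 = 7 + (-1/2 + b/2) = 13/2 + b/2)
M(W) = 2*W*(180 + W) (M(W) = (W + 20*9)*(W + W) = (W + 180)*(2*W) = (180 + W)*(2*W) = 2*W*(180 + W))
M(C(6 + 1)) - A(-59) = 2*(13/2 + (6 + 1)/2)*(180 + (13/2 + (6 + 1)/2)) - 1*(-59) = 2*(13/2 + (1/2)*7)*(180 + (13/2 + (1/2)*7)) + 59 = 2*(13/2 + 7/2)*(180 + (13/2 + 7/2)) + 59 = 2*10*(180 + 10) + 59 = 2*10*190 + 59 = 3800 + 59 = 3859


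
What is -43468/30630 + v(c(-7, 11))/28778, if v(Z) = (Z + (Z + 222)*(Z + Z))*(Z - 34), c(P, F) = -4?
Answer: 195911254/220367535 ≈ 0.88902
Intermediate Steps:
v(Z) = (-34 + Z)*(Z + 2*Z*(222 + Z)) (v(Z) = (Z + (222 + Z)*(2*Z))*(-34 + Z) = (Z + 2*Z*(222 + Z))*(-34 + Z) = (-34 + Z)*(Z + 2*Z*(222 + Z)))
-43468/30630 + v(c(-7, 11))/28778 = -43468/30630 - 4*(-15130 + 2*(-4)² + 377*(-4))/28778 = -43468*1/30630 - 4*(-15130 + 2*16 - 1508)*(1/28778) = -21734/15315 - 4*(-15130 + 32 - 1508)*(1/28778) = -21734/15315 - 4*(-16606)*(1/28778) = -21734/15315 + 66424*(1/28778) = -21734/15315 + 33212/14389 = 195911254/220367535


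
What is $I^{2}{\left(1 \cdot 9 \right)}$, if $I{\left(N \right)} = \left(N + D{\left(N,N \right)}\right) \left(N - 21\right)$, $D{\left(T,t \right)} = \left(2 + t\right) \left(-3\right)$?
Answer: $82944$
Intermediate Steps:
$D{\left(T,t \right)} = -6 - 3 t$
$I{\left(N \right)} = \left(-21 + N\right) \left(-6 - 2 N\right)$ ($I{\left(N \right)} = \left(N - \left(6 + 3 N\right)\right) \left(N - 21\right) = \left(-6 - 2 N\right) \left(-21 + N\right) = \left(-21 + N\right) \left(-6 - 2 N\right)$)
$I^{2}{\left(1 \cdot 9 \right)} = \left(126 - 2 \left(1 \cdot 9\right)^{2} + 36 \cdot 1 \cdot 9\right)^{2} = \left(126 - 2 \cdot 9^{2} + 36 \cdot 9\right)^{2} = \left(126 - 162 + 324\right)^{2} = 288^{2} = 82944$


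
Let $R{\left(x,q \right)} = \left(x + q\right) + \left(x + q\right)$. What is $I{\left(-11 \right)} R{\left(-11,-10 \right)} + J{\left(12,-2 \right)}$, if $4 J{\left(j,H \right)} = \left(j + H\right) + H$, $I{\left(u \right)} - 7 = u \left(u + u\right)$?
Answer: $-10456$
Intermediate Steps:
$R{\left(x,q \right)} = 2 q + 2 x$ ($R{\left(x,q \right)} = \left(q + x\right) + \left(q + x\right) = 2 q + 2 x$)
$I{\left(u \right)} = 7 + 2 u^{2}$ ($I{\left(u \right)} = 7 + u \left(u + u\right) = 7 + u 2 u = 7 + 2 u^{2}$)
$J{\left(j,H \right)} = \frac{H}{2} + \frac{j}{4}$ ($J{\left(j,H \right)} = \frac{\left(j + H\right) + H}{4} = \frac{\left(H + j\right) + H}{4} = \frac{j + 2 H}{4} = \frac{H}{2} + \frac{j}{4}$)
$I{\left(-11 \right)} R{\left(-11,-10 \right)} + J{\left(12,-2 \right)} = \left(7 + 2 \left(-11\right)^{2}\right) \left(2 \left(-10\right) + 2 \left(-11\right)\right) + \left(\frac{1}{2} \left(-2\right) + \frac{1}{4} \cdot 12\right) = \left(7 + 2 \cdot 121\right) \left(-20 - 22\right) + \left(-1 + 3\right) = \left(7 + 242\right) \left(-42\right) + 2 = 249 \left(-42\right) + 2 = -10458 + 2 = -10456$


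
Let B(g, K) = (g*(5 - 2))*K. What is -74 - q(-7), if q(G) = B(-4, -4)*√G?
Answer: -74 - 48*I*√7 ≈ -74.0 - 127.0*I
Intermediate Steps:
B(g, K) = 3*K*g (B(g, K) = (g*3)*K = (3*g)*K = 3*K*g)
q(G) = 48*√G (q(G) = (3*(-4)*(-4))*√G = 48*√G)
-74 - q(-7) = -74 - 48*√(-7) = -74 - 48*I*√7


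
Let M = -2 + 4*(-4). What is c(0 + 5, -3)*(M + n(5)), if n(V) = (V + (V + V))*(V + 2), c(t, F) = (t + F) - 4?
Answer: -174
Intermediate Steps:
c(t, F) = -4 + F + t (c(t, F) = (F + t) - 4 = -4 + F + t)
n(V) = 3*V*(2 + V) (n(V) = (V + 2*V)*(2 + V) = (3*V)*(2 + V) = 3*V*(2 + V))
M = -18 (M = -2 - 16 = -18)
c(0 + 5, -3)*(M + n(5)) = (-4 - 3 + (0 + 5))*(-18 + 3*5*(2 + 5)) = (-4 - 3 + 5)*(-18 + 3*5*7) = -2*(-18 + 105) = -2*87 = -174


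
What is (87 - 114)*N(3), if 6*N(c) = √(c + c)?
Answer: -9*√6/2 ≈ -11.023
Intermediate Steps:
N(c) = √2*√c/6 (N(c) = √(c + c)/6 = √(2*c)/6 = (√2*√c)/6 = √2*√c/6)
(87 - 114)*N(3) = (87 - 114)*(√2*√3/6) = -9*√6/2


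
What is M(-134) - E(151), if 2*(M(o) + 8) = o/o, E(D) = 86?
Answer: -187/2 ≈ -93.500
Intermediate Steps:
M(o) = -15/2 (M(o) = -8 + (o/o)/2 = -8 + (1/2)*1 = -8 + 1/2 = -15/2)
M(-134) - E(151) = -15/2 - 1*86 = -15/2 - 86 = -187/2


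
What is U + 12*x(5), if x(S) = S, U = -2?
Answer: 58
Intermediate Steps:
U + 12*x(5) = -2 + 12*5 = -2 + 60 = 58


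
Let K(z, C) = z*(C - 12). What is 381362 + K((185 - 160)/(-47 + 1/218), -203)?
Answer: 781645088/2049 ≈ 3.8148e+5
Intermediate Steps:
K(z, C) = z*(-12 + C)
381362 + K((185 - 160)/(-47 + 1/218), -203) = 381362 + ((185 - 160)/(-47 + 1/218))*(-12 - 203) = 381362 + (25/(-47 + 1/218))*(-215) = 381362 + (25/(-10245/218))*(-215) = 381362 + (25*(-218/10245))*(-215) = 381362 - 1090/2049*(-215) = 381362 + 234350/2049 = 781645088/2049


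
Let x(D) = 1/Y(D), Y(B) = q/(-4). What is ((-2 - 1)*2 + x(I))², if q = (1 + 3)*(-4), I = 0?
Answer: 529/16 ≈ 33.063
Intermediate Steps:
q = -16 (q = 4*(-4) = -16)
Y(B) = 4 (Y(B) = -16/(-4) = -16*(-¼) = 4)
x(D) = ¼ (x(D) = 1/4 = ¼)
((-2 - 1)*2 + x(I))² = ((-2 - 1)*2 + ¼)² = (-3*2 + ¼)² = (-6 + ¼)² = (-23/4)² = 529/16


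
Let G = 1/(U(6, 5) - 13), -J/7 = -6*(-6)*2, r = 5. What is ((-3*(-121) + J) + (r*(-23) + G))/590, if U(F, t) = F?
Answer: -1793/4130 ≈ -0.43414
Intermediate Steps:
J = -504 (J = -7*(-6*(-6))*2 = -252*2 = -7*72 = -504)
G = -⅐ (G = 1/(6 - 13) = 1/(-7) = -⅐ ≈ -0.14286)
((-3*(-121) + J) + (r*(-23) + G))/590 = ((-3*(-121) - 504) + (5*(-23) - ⅐))/590 = ((363 - 504) + (-115 - ⅐))*(1/590) = (-141 - 806/7)*(1/590) = -1793/7*1/590 = -1793/4130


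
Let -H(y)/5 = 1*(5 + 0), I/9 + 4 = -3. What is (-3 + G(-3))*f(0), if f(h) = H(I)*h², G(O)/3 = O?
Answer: 0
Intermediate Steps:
I = -63 (I = -36 + 9*(-3) = -36 - 27 = -63)
H(y) = -25 (H(y) = -5*(5 + 0) = -5*5 = -25)
G(O) = 3*O
f(h) = -25*h²
(-3 + G(-3))*f(0) = (-3 + 3*(-3))*(-25*0²) = (-3 - 9)*(-25*0) = -12*0 = 0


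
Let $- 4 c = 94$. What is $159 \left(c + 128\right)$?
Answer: $\frac{33231}{2} \approx 16616.0$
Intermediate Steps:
$c = - \frac{47}{2}$ ($c = \left(- \frac{1}{4}\right) 94 = - \frac{47}{2} \approx -23.5$)
$159 \left(c + 128\right) = 159 \left(- \frac{47}{2} + 128\right) = 159 \cdot \frac{209}{2} = \frac{33231}{2}$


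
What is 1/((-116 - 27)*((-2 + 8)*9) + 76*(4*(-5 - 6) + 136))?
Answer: -1/730 ≈ -0.0013699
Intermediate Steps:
1/((-116 - 27)*((-2 + 8)*9) + 76*(4*(-5 - 6) + 136)) = 1/(-858*9 + 76*(4*(-11) + 136)) = 1/(-143*54 + 76*(-44 + 136)) = 1/(-7722 + 76*92) = 1/(-7722 + 6992) = 1/(-730) = -1/730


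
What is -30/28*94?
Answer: -705/7 ≈ -100.71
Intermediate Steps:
-30/28*94 = -30*1/28*94 = -15/14*94 = -705/7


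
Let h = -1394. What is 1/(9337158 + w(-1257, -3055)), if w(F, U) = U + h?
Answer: 1/9332709 ≈ 1.0715e-7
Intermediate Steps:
w(F, U) = -1394 + U (w(F, U) = U - 1394 = -1394 + U)
1/(9337158 + w(-1257, -3055)) = 1/(9337158 + (-1394 - 3055)) = 1/(9337158 - 4449) = 1/9332709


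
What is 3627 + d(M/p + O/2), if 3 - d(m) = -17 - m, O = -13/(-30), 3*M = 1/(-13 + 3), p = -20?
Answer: 2188331/600 ≈ 3647.2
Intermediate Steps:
M = -1/30 (M = 1/(3*(-13 + 3)) = (1/3)/(-10) = (1/3)*(-1/10) = -1/30 ≈ -0.033333)
O = 13/30 (O = -13*(-1/30) = 13/30 ≈ 0.43333)
d(m) = 20 + m (d(m) = 3 - (-17 - m) = 3 + (17 + m) = 20 + m)
3627 + d(M/p + O/2) = 3627 + (20 + (-1/30/(-20) + (13/30)/2)) = 3627 + (20 + (-1/30*(-1/20) + (13/30)*(1/2))) = 3627 + (20 + (1/600 + 13/60)) = 3627 + (20 + 131/600) = 3627 + 12131/600 = 2188331/600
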